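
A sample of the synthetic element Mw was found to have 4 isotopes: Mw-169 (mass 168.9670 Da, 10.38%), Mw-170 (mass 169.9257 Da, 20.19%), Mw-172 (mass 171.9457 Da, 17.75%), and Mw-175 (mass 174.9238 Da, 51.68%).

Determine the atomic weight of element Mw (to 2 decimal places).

172.77 Da

Average mass = Σ (abundance × isotope mass) = 0.1038 × 168.9670 + 0.2019 × 169.9257 + 0.1775 × 171.9457 + 0.5168 × 174.9238
= 17.53877 + 34.30800 + 30.52036 + 90.40062 = 172.76775 Da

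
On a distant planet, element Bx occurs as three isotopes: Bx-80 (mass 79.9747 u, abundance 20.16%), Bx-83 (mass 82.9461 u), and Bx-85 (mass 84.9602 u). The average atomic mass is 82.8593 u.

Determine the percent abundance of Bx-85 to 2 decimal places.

25.43%

The remaining 79.84% is split between Bx-83 (fraction x) and Bx-85 (fraction 0.7984 − x).
Substituting: 82.9461x + 84.9602(0.7984 − x) = 66.73640048
(82.9461 − 84.9602)x = -1.0958232  ⇒  x = 0.54408, y = 0.25432
Bx-83: 54.41%, Bx-85: 25.43%.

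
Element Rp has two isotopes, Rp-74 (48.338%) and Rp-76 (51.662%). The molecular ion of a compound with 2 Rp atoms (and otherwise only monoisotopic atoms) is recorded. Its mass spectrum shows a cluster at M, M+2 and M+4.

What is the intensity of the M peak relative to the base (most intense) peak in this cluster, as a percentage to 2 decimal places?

Binomial terms of (0.48338 + 0.51662)^2: M 0.2337, M+2 0.4994, M+4 0.2669 → M+2 is the base peak.
P(M+2) = C(2,1) × 0.48338^1 × 0.51662^1 = 2 × 0.48338 × 0.51662 = 0.499448 (base)
P(M) = C(2,0) × 0.48338^2 × 0.51662^0 = 1 × 0.23365622 × 1.0000 = 0.233656
Relative intensity = 0.233656 / 0.499448 × 100 = 46.78

46.78%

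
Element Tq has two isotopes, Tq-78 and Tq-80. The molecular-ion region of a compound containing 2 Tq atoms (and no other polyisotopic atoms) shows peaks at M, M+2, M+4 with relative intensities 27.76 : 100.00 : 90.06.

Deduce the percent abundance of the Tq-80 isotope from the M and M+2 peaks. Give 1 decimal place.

If p is the fraction of Tq that is Tq-78, then I(M+2)/I(M) = [C(2,1)·p^1·(1−p)] / p^2 = 2·(1−p)/p = 100.00/27.76 = 3.6023
(1−p)/p = 3.6023/2 = 1.8012  ⇒  p = 1/(1 + 1.8012) = 0.3570
Tq-78: 35.7%, Tq-80: 64.3%.

64.3%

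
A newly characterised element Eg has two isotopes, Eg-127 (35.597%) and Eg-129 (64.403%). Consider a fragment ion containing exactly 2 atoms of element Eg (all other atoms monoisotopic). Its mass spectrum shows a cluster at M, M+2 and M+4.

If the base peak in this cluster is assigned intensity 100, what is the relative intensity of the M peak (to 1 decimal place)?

27.6

(0.35597 + 0.64403)^2 gives M 0.1267, M+2 0.4585, M+4 0.4148; the largest is M+2.
P(M+2) = C(2,1) × 0.35597^1 × 0.64403^1 = 2 × 0.35597 × 0.64403 = 0.458511 (base)
P(M) = C(2,0) × 0.35597^2 × 0.64403^0 = 1 × 0.12671464 × 1.0000 = 0.126715
Relative intensity = 0.126715 / 0.458511 × 100 = 27.6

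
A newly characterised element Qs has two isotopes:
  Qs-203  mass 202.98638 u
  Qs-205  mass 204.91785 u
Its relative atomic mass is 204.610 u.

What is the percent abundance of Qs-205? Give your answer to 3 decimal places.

84.061%

Writing the weighted mean with unknown fraction x of Qs-203:
202.98638·x + 204.91785·(1 − x) = 204.610
(202.98638 − 204.91785)·x = 204.610 − 204.91785
x = -0.30785 / -1.93147 = 0.15939 → 15.939% Qs-203, 84.061% Qs-205.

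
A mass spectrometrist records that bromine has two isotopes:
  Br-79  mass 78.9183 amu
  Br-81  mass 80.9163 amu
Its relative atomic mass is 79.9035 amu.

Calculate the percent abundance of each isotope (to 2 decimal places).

Br-79: 50.69%, Br-81: 49.31%

Writing the weighted mean with unknown fraction x of Br-79:
78.9183·x + 80.9163·(1 − x) = 79.9035
(78.9183 − 80.9163)·x = 79.9035 − 80.9163
x = -1.0128 / -1.9980 = 0.50691 → 50.69% Br-79, 49.31% Br-81.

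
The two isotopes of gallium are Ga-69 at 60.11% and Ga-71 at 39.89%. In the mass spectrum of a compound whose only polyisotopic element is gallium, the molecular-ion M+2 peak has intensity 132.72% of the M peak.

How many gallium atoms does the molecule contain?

For n independent Ga atoms, I(M+2)/I(M) = n · (abundance Ga-71) / (abundance Ga-69) = n · 0.3989/0.6011.
n = 1.3272 × 0.6011/0.3989 = 2.00 ≈ 2

2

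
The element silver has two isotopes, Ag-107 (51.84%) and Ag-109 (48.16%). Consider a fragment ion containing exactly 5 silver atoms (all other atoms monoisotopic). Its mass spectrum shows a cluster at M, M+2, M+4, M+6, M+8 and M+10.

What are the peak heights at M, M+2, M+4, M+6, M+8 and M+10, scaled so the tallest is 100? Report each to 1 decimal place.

The 5 Ag atoms are independent, so intensities follow the terms of (0.5184 + 0.4816)^5.
P(M) = 0.5184^5 = 0.037439
P(M+2) = 5 × 0.5184^4 × 0.4816^1 = 0.173907
P(M+4) = 10 × 0.5184^3 × 0.4816^2 = 0.323123
P(M+6) = 10 × 0.5184^2 × 0.4816^3 = 0.300185
P(M+8) = 5 × 0.5184^1 × 0.4816^4 = 0.139438
P(M+10) = 0.4816^5 = 0.025908
The M+4 peak is largest (0.323123); scaling to 100 gives 11.6 : 53.8 : 100.0 : 92.9 : 43.2 : 8.0.

11.6 : 53.8 : 100.0 : 92.9 : 43.2 : 8.0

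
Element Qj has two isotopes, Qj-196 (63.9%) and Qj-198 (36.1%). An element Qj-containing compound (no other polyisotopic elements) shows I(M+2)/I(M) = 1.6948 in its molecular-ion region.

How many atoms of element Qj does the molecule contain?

3

For n independent Qj atoms, I(M+2)/I(M) = n · (abundance Qj-198) / (abundance Qj-196) = n · 0.361/0.639.
n = 1.6948 × 0.639/0.361 = 3.00 ≈ 3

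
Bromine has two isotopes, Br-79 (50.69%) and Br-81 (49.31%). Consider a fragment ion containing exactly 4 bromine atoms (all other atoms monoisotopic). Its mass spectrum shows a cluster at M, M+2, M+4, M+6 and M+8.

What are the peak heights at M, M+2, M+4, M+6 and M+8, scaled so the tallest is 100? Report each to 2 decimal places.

Expanding (0.5069 + 0.4931)^4:
P(M) = 0.5069^4 = 0.066022
P(M+2) = 4 × 0.5069^3 × 0.4931^1 = 0.256899
P(M+4) = 6 × 0.5069^2 × 0.4931^2 = 0.374857
P(M+6) = 4 × 0.5069^1 × 0.4931^3 = 0.243101
P(M+8) = 0.4931^4 = 0.059121
The M+4 peak is largest (0.374857); scaling to 100 gives 17.61 : 68.53 : 100.00 : 64.85 : 15.77.

17.61 : 68.53 : 100.00 : 64.85 : 15.77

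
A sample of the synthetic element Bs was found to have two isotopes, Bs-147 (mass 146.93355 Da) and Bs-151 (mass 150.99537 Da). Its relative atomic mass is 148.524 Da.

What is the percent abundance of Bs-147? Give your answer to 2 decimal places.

60.84%

With x = fraction of Bs-147 (so Bs-151 is 1 − x):
146.93355·x + 150.99537·(1 − x) = 148.524
(146.93355 − 150.99537)·x = 148.524 − 150.99537
x = -2.47137 / -4.06182 = 0.60844 → 60.84% Bs-147, 39.16% Bs-151.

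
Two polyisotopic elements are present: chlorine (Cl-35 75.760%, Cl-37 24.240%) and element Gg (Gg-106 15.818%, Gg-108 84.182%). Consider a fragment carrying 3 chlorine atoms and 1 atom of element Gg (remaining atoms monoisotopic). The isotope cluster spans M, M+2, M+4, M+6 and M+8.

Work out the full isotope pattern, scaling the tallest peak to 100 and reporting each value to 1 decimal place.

15.9 : 100.0 : 86.2 : 26.5 : 2.8

Chlorine pattern (n=3): 0.4348304 : 0.41738208 : 0.13354464 : 0.01424288
Element Gg pattern (n=1): 0.15818 : 0.84182
Convolve the two distributions (both contribute in 2-u steps):
  M: 0.4348304×0.15818 = 0.068781
  M+2: 0.4348304×0.84182 + 0.41738208×0.15818 = 0.432070
  M+4: 0.41738208×0.84182 + 0.13354464×0.15818 = 0.372485
  M+6: 0.13354464×0.84182 + 0.01424288×0.15818 = 0.114673
  M+8: 0.01424288×0.84182 = 0.011990
Scale to base peak (0.432070) = 100: 15.9 : 100.0 : 86.2 : 26.5 : 2.8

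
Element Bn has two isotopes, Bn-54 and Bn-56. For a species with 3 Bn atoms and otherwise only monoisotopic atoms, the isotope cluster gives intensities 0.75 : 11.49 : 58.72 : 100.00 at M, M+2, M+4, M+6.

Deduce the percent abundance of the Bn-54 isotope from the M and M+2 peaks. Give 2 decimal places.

16.38%

If p is the fraction of Bn that is Bn-54, then I(M+2)/I(M) = [C(3,1)·p^2·(1−p)] / p^3 = 3·(1−p)/p = 11.49/0.75 = 15.3200
(1−p)/p = 15.3200/3 = 5.1067  ⇒  p = 1/(1 + 5.1067) = 0.1638
Bn-54: 16.38%, Bn-56: 83.62%.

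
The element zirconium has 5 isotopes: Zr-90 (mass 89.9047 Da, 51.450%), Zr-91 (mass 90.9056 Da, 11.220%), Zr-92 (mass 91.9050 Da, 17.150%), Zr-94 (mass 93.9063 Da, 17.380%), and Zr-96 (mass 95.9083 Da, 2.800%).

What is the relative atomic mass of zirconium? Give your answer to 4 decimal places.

91.2236 Da

Ar = Σ fᵢ·mᵢ = 0.51450 × 89.9047 + 0.11220 × 90.9056 + 0.17150 × 91.9050 + 0.17380 × 93.9063 + 0.02800 × 95.9083
= 46.25597 + 10.19961 + 15.76171 + 16.32091 + 2.68543 = 91.22363 Da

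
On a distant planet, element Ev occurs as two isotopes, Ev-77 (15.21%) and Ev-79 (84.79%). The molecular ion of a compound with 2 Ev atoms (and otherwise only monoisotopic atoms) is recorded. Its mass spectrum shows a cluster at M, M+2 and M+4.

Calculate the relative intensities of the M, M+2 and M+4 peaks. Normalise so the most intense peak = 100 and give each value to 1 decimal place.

3.2 : 35.9 : 100.0

Each Ev atom is independently Ev-77 (p = 0.1521) or Ev-79 (q = 0.8479); the cluster is the binomial expansion (p + q)^2.
P(M) = 0.1521^2 = 0.023134
P(M+2) = 2 × 0.1521^1 × 0.8479^1 = 0.257931
P(M+4) = 0.8479^2 = 0.718934
The M+4 peak is largest (0.718934); scaling to 100 gives 3.2 : 35.9 : 100.0.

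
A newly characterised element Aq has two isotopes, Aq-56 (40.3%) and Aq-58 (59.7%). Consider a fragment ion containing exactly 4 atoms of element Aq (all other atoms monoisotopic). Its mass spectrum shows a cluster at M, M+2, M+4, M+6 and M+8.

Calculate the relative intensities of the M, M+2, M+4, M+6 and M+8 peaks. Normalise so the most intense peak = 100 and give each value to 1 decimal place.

The 4 Aq atoms are independent, so intensities follow the terms of (0.403 + 0.597)^4.
P(M) = 0.403^4 = 0.026377
P(M+2) = 4 × 0.403^3 × 0.597^1 = 0.156297
P(M+4) = 6 × 0.403^2 × 0.597^2 = 0.347304
P(M+6) = 4 × 0.403^1 × 0.597^3 = 0.342995
P(M+8) = 0.597^4 = 0.127027
The M+4 peak is largest (0.347304); scaling to 100 gives 7.6 : 45.0 : 100.0 : 98.8 : 36.6.

7.6 : 45.0 : 100.0 : 98.8 : 36.6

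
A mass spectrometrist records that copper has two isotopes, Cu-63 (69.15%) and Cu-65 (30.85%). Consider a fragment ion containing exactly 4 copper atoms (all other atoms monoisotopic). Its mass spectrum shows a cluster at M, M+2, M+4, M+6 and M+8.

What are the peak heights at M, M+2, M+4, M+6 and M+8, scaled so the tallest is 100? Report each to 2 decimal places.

Expanding (0.6915 + 0.3085)^4:
P(M) = 0.6915^4 = 0.228649
P(M+2) = 4 × 0.6915^3 × 0.3085^1 = 0.408030
P(M+4) = 6 × 0.6915^2 × 0.3085^2 = 0.273052
P(M+6) = 4 × 0.6915^1 × 0.3085^3 = 0.081212
P(M+8) = 0.3085^4 = 0.009058
The M+2 peak is largest (0.408030); scaling to 100 gives 56.04 : 100.00 : 66.92 : 19.90 : 2.22.

56.04 : 100.00 : 66.92 : 19.90 : 2.22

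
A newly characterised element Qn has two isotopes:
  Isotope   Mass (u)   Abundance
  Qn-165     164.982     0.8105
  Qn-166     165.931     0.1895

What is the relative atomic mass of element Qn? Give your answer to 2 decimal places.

The abundance-weighted mean is 0.8105 × 164.982 + 0.1895 × 165.931
= 133.7179 + 31.4439 = 165.1618 u

165.16 u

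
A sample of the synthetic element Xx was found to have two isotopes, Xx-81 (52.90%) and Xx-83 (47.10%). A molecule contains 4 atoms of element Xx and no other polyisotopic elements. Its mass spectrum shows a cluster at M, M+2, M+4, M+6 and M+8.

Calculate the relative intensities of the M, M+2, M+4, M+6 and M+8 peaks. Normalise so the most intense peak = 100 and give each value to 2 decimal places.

21.02 : 74.88 : 100.00 : 59.36 : 13.21

Each Xx atom is independently Xx-81 (p = 0.5290) or Xx-83 (q = 0.4710); the cluster is the binomial expansion (p + q)^4.
P(M) = 0.5290^4 = 0.078311
P(M+2) = 4 × 0.5290^3 × 0.4710^1 = 0.278900
P(M+4) = 6 × 0.5290^2 × 0.4710^2 = 0.372481
P(M+6) = 4 × 0.5290^1 × 0.4710^3 = 0.221095
P(M+8) = 0.4710^4 = 0.049213
The M+4 peak is largest (0.372481); scaling to 100 gives 21.02 : 74.88 : 100.00 : 59.36 : 13.21.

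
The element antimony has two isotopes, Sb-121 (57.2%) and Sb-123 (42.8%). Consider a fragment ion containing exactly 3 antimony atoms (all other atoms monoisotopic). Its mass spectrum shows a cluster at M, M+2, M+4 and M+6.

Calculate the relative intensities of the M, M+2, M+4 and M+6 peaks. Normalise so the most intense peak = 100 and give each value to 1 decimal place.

44.5 : 100.0 : 74.8 : 18.7

The 3 Sb atoms are independent, so intensities follow the terms of (0.572 + 0.428)^3.
P(M) = 0.572^3 = 0.187149
P(M+2) = 3 × 0.572^2 × 0.428^1 = 0.420104
P(M+4) = 3 × 0.572^1 × 0.428^2 = 0.314344
P(M+6) = 0.428^3 = 0.078403
The M+2 peak is largest (0.420104); scaling to 100 gives 44.5 : 100.0 : 74.8 : 18.7.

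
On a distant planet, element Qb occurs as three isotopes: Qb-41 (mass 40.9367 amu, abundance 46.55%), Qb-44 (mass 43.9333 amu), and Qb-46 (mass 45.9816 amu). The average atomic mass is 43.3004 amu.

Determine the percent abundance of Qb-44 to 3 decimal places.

The remaining 53.45% is split between Qb-44 (fraction x) and Qb-46 (fraction 0.5345 − x).
Substituting: 43.9333x + 45.9816(0.5345 − x) = 24.24436615
(43.9333 − 45.9816)x = -0.33279905  ⇒  x = 0.16248, y = 0.37202
Qb-44: 16.248%, Qb-46: 37.202%.

16.248%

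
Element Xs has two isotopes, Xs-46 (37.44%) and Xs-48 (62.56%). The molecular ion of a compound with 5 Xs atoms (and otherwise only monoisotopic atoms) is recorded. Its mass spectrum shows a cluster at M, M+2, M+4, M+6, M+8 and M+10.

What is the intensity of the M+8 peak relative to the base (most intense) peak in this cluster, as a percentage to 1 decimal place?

83.5%

Term probabilities: M 0.0074, M+2 0.0615, M+4 0.2054, M+6 0.3432, M+8 0.2867, M+10 0.0958. Base peak = M+6.
P(M+6) = C(5,3) × 0.3744^2 × 0.6256^3 = 10 × 0.14017536 × 0.24484443 = 0.343212 (base)
P(M+8) = C(5,4) × 0.3744^1 × 0.6256^4 = 5 × 0.3744 × 0.15317467 = 0.286743
Relative intensity = 0.286743 / 0.343212 × 100 = 83.5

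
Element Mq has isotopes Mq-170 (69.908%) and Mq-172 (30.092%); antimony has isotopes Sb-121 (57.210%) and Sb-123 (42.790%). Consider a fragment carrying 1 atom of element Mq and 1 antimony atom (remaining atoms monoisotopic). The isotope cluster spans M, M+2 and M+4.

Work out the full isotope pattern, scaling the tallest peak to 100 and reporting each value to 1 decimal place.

84.9 : 100.0 : 27.3

Element Mq pattern (n=1): 0.69908 : 0.30092
Antimony pattern (n=1): 0.5721 : 0.4279
Convolve the two distributions (both contribute in 2-u steps):
  M: 0.69908×0.5721 = 0.399944
  M+2: 0.69908×0.4279 + 0.30092×0.5721 = 0.471293
  M+4: 0.30092×0.4279 = 0.128764
Scale to base peak (0.471293) = 100: 84.9 : 100.0 : 27.3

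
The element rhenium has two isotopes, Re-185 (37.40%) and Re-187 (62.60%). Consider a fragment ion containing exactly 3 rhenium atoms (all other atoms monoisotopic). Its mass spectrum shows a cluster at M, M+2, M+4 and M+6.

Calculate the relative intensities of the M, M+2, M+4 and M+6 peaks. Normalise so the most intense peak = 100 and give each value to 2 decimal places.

The 3 Re atoms are independent, so intensities follow the terms of (0.3740 + 0.6260)^3.
P(M) = 0.3740^3 = 0.052314
P(M+2) = 3 × 0.3740^2 × 0.6260^1 = 0.262687
P(M+4) = 3 × 0.3740^1 × 0.6260^2 = 0.439685
P(M+6) = 0.6260^3 = 0.245314
The M+4 peak is largest (0.439685); scaling to 100 gives 11.90 : 59.74 : 100.00 : 55.79.

11.90 : 59.74 : 100.00 : 55.79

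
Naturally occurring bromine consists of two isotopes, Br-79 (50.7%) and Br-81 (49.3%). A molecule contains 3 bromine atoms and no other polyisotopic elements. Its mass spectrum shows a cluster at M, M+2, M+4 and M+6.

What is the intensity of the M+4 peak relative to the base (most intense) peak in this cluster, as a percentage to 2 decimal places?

97.24%

Binomial terms of (0.507 + 0.493)^3: M 0.1303, M+2 0.3802, M+4 0.3697, M+6 0.1198 → M+2 is the base peak.
P(M+2) = C(3,1) × 0.507^2 × 0.493^1 = 3 × 0.257049 × 0.4930 = 0.380175 (base)
P(M+4) = C(3,2) × 0.507^1 × 0.493^2 = 3 × 0.5070 × 0.243049 = 0.369678
Relative intensity = 0.369678 / 0.380175 × 100 = 97.24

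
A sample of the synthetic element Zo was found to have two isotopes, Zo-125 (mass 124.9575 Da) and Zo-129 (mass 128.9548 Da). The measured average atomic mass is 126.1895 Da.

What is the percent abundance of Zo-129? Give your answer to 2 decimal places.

30.82%

With x = fraction of Zo-125 (so Zo-129 is 1 − x):
124.9575·x + 128.9548·(1 − x) = 126.1895
(124.9575 − 128.9548)·x = 126.1895 − 128.9548
x = -2.7653 / -3.9973 = 0.69179 → 69.18% Zo-125, 30.82% Zo-129.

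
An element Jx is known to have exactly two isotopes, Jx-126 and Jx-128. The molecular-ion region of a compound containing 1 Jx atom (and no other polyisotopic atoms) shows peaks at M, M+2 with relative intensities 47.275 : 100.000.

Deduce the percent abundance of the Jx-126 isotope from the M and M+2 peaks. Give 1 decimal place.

Write p for the Jx-126 fraction. I(M+2)/I(M) = [C(1,1)·p^0·(1−p)] / p^1 = 1·(1−p)/p = 100.000/47.275 = 2.1153
(1−p)/p = 2.1153/1 = 2.1153  ⇒  p = 1/(1 + 2.1153) = 0.3210
Jx-126: 32.1%, Jx-128: 67.9%.

32.1%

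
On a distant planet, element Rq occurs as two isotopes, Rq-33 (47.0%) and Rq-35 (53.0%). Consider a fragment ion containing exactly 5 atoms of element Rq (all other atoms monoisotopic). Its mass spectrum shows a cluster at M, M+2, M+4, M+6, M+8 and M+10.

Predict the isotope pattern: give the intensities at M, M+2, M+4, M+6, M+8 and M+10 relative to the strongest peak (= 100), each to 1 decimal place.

7.0 : 39.3 : 88.7 : 100.0 : 56.4 : 12.7

Each Rq atom is independently Rq-33 (p = 0.470) or Rq-35 (q = 0.530); the cluster is the binomial expansion (p + q)^5.
P(M) = 0.470^5 = 0.022935
P(M+2) = 5 × 0.470^4 × 0.530^1 = 0.129312
P(M+4) = 10 × 0.470^3 × 0.530^2 = 0.291639
P(M+6) = 10 × 0.470^2 × 0.530^3 = 0.328869
P(M+8) = 5 × 0.470^1 × 0.530^4 = 0.185426
P(M+10) = 0.530^5 = 0.041820
The M+6 peak is largest (0.328869); scaling to 100 gives 7.0 : 39.3 : 88.7 : 100.0 : 56.4 : 12.7.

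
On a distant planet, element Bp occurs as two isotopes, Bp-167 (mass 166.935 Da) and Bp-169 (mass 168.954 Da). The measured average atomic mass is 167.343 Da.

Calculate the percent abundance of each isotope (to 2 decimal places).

Bp-167: 79.79%, Bp-169: 20.21%

Let x be the fractional abundance of Bp-167; then Bp-169 has abundance 1 − x.
166.935·x + 168.954·(1 − x) = 167.343
(166.935 − 168.954)·x = 167.343 − 168.954
x = -1.611 / -2.019 = 0.79792 → 79.79% Bp-167, 20.21% Bp-169.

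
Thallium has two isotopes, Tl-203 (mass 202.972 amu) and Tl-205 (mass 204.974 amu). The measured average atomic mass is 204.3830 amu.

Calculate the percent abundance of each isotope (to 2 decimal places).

Tl-203: 29.52%, Tl-205: 70.48%

Let x be the fractional abundance of Tl-203; then Tl-205 has abundance 1 − x.
202.972·x + 204.974·(1 − x) = 204.3830
(202.972 − 204.974)·x = 204.3830 − 204.974
x = -0.5910 / -2.002 = 0.29520 → 29.52% Tl-203, 70.48% Tl-205.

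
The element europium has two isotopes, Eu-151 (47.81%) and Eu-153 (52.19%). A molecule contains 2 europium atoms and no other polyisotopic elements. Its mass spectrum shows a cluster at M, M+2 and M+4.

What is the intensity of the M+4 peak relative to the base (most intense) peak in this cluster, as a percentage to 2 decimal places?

54.58%

(0.4781 + 0.5219)^2 gives M 0.2286, M+2 0.4990, M+4 0.2724; the largest is M+2.
P(M+2) = C(2,1) × 0.4781^1 × 0.5219^1 = 2 × 0.4781 × 0.5219 = 0.499041 (base)
P(M+4) = C(2,2) × 0.4781^0 × 0.5219^2 = 1 × 1.0000 × 0.27237961 = 0.272380
Relative intensity = 0.272380 / 0.499041 × 100 = 54.58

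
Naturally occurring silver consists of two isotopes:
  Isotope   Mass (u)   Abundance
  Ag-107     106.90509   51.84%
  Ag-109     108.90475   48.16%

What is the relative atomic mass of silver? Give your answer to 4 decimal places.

107.8681 u

Weight each isotope mass by its fractional abundance: 0.5184 × 106.90509 + 0.4816 × 108.90475
= 55.419599 + 52.448528 = 107.868127 u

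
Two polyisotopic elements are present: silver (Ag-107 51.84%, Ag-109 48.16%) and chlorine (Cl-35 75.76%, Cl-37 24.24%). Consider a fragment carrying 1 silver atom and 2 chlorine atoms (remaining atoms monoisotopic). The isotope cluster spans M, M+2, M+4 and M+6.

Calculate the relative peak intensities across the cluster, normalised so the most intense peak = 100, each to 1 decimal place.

63.7 : 100.0 : 44.4 : 6.1

Silver pattern (n=1): 0.5184 : 0.4816
Chlorine pattern (n=2): 0.57395776 : 0.36728448 : 0.05875776
Convolve the two distributions (both contribute in 2-u steps):
  M: 0.5184×0.57395776 = 0.297540
  M+2: 0.5184×0.36728448 + 0.4816×0.57395776 = 0.466818
  M+4: 0.5184×0.05875776 + 0.4816×0.36728448 = 0.207344
  M+6: 0.4816×0.05875776 = 0.028298
Scale to base peak (0.466818) = 100: 63.7 : 100.0 : 44.4 : 6.1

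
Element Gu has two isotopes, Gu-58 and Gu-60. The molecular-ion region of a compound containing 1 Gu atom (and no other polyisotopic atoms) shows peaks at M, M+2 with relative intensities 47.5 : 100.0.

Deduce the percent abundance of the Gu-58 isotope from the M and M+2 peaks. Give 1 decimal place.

32.2%

Let p = fractional abundance of Gu-58. I(M+2)/I(M) = [C(1,1)·p^0·(1−p)] / p^1 = 1·(1−p)/p = 100.0/47.5 = 2.1053
(1−p)/p = 2.1053/1 = 2.1053  ⇒  p = 1/(1 + 2.1053) = 0.3220
Gu-58: 32.2%, Gu-60: 67.8%.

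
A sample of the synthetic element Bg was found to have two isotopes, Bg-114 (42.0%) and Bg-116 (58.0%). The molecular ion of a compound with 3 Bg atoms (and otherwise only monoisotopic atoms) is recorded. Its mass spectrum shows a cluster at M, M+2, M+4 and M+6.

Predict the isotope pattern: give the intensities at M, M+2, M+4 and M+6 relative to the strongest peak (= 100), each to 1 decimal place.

Expanding (0.420 + 0.580)^3:
P(M) = 0.420^3 = 0.074088
P(M+2) = 3 × 0.420^2 × 0.580^1 = 0.306936
P(M+4) = 3 × 0.420^1 × 0.580^2 = 0.423864
P(M+6) = 0.580^3 = 0.195112
The M+4 peak is largest (0.423864); scaling to 100 gives 17.5 : 72.4 : 100.0 : 46.0.

17.5 : 72.4 : 100.0 : 46.0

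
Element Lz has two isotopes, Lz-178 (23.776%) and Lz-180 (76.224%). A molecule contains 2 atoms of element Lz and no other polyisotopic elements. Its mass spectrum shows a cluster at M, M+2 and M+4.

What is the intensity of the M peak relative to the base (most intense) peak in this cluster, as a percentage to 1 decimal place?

(0.23776 + 0.76224)^2 gives M 0.0565, M+2 0.3625, M+4 0.5810; the largest is M+4.
P(M+4) = C(2,2) × 0.23776^0 × 0.76224^2 = 1 × 1.0000 × 0.58100982 = 0.581010 (base)
P(M) = C(2,0) × 0.23776^2 × 0.76224^0 = 1 × 0.05652982 × 1.0000 = 0.056530
Relative intensity = 0.056530 / 0.581010 × 100 = 9.7

9.7%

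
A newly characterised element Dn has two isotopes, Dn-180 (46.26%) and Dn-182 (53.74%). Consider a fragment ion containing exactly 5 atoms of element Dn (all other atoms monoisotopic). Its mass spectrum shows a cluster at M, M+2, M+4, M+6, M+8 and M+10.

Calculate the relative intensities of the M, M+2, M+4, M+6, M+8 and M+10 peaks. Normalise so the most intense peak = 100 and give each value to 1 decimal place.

The 5 Dn atoms are independent, so intensities follow the terms of (0.4626 + 0.5374)^5.
P(M) = 0.4626^5 = 0.021185
P(M+2) = 5 × 0.4626^4 × 0.5374^1 = 0.123052
P(M+4) = 10 × 0.4626^3 × 0.5374^2 = 0.285899
P(M+6) = 10 × 0.4626^2 × 0.5374^3 = 0.332127
P(M+8) = 5 × 0.4626^1 × 0.5374^4 = 0.192915
P(M+10) = 0.5374^5 = 0.044822
The M+6 peak is largest (0.332127); scaling to 100 gives 6.4 : 37.0 : 86.1 : 100.0 : 58.1 : 13.5.

6.4 : 37.0 : 86.1 : 100.0 : 58.1 : 13.5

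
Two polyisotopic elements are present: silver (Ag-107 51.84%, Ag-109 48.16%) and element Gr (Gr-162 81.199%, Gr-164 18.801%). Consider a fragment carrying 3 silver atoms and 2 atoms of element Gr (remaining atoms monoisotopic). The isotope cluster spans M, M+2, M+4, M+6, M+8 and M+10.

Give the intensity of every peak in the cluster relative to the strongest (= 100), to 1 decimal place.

Silver pattern (n=3): 0.13931407 : 0.38827347 : 0.36071085 : 0.11170161
Element Gr pattern (n=2): 0.65932776 : 0.30532448 : 0.03534776
Convolve the two distributions (both contribute in 2-u steps):
  M: 0.13931407×0.65932776 = 0.091854
  M+2: 0.13931407×0.30532448 + 0.38827347×0.65932776 = 0.298535
  M+4: 0.13931407×0.03534776 + 0.38827347×0.30532448 + 0.36071085×0.65932776 = 0.361301
  M+6: 0.38827347×0.03534776 + 0.36071085×0.30532448 + 0.11170161×0.65932776 = 0.197506
  M+8: 0.36071085×0.03534776 + 0.11170161×0.30532448 = 0.046856
  M+10: 0.11170161×0.03534776 = 0.003948
Scale to base peak (0.361301) = 100: 25.4 : 82.6 : 100.0 : 54.7 : 13.0 : 1.1

25.4 : 82.6 : 100.0 : 54.7 : 13.0 : 1.1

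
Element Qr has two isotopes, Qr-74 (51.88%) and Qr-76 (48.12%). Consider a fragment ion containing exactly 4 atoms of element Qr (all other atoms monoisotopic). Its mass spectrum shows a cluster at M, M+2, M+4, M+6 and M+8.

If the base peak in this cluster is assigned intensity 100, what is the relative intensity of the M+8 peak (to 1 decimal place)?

14.3

Term probabilities: M 0.0724, M+2 0.2688, M+4 0.3739, M+6 0.2312, M+8 0.0536. Base peak = M+4.
P(M+4) = C(4,2) × 0.5188^2 × 0.4812^2 = 6 × 0.26915344 × 0.23155344 = 0.373940 (base)
P(M+8) = C(4,4) × 0.5188^0 × 0.4812^4 = 1 × 1.0000 × 0.053617 = 0.053617
Relative intensity = 0.053617 / 0.373940 × 100 = 14.3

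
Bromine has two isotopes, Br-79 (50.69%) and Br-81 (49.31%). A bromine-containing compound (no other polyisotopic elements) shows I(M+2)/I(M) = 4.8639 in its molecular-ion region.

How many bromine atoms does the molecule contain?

The M+2/M ratio from n Br atoms is n · q/p = n · 0.4931/0.5069.
n = 4.8639 × 0.5069/0.4931 = 5.00 ≈ 5

5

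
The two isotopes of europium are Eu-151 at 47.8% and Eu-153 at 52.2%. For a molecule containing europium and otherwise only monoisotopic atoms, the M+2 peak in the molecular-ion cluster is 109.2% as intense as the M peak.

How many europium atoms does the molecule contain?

With n Eu atoms, P(M+2)/P(M) = C(n,1)·p^(n−1)q / p^n = n·q/p = n · 0.522/0.478.
n = 1.092 × 0.478/0.522 = 1.00 ≈ 1

1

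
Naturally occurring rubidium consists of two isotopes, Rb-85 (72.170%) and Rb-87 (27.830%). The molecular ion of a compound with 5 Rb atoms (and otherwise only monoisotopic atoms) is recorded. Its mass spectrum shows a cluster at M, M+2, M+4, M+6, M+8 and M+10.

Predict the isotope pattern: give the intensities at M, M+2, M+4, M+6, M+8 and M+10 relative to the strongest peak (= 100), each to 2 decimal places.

51.86 : 100.00 : 77.12 : 29.74 : 5.73 : 0.44

Each Rb atom is independently Rb-85 (p = 0.72170) or Rb-87 (q = 0.27830); the cluster is the binomial expansion (p + q)^5.
P(M) = 0.72170^5 = 0.195787
P(M+2) = 5 × 0.72170^4 × 0.27830^1 = 0.377494
P(M+4) = 10 × 0.72170^3 × 0.27830^2 = 0.291136
P(M+6) = 10 × 0.72170^2 × 0.27830^3 = 0.112267
P(M+8) = 5 × 0.72170^1 × 0.27830^4 = 0.021646
P(M+10) = 0.27830^5 = 0.001669
The M+2 peak is largest (0.377494); scaling to 100 gives 51.86 : 100.00 : 77.12 : 29.74 : 5.73 : 0.44.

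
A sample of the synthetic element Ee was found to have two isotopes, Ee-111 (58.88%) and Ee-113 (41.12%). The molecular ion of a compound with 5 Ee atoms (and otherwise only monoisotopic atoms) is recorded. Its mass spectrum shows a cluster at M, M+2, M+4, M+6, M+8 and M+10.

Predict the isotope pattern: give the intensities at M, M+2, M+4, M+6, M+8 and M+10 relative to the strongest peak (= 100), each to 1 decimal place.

The 5 Ee atoms are independent, so intensities follow the terms of (0.5888 + 0.4112)^5.
P(M) = 0.5888^5 = 0.070768
P(M+2) = 5 × 0.5888^4 × 0.4112^1 = 0.247112
P(M+4) = 10 × 0.5888^3 × 0.4112^2 = 0.345151
P(M+6) = 10 × 0.5888^2 × 0.4112^3 = 0.241043
P(M+8) = 5 × 0.5888^1 × 0.4112^4 = 0.084169
P(M+10) = 0.4112^5 = 0.011756
The M+4 peak is largest (0.345151); scaling to 100 gives 20.5 : 71.6 : 100.0 : 69.8 : 24.4 : 3.4.

20.5 : 71.6 : 100.0 : 69.8 : 24.4 : 3.4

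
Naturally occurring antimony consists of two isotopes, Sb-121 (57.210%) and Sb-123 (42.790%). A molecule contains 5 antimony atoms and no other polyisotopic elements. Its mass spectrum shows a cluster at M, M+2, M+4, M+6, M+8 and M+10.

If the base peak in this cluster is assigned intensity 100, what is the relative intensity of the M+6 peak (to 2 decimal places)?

74.79

Term probabilities: M 0.0613, M+2 0.2292, M+4 0.3428, M+6 0.2564, M+8 0.0959, M+10 0.0143. Base peak = M+4.
P(M+4) = C(5,2) × 0.57210^3 × 0.42790^2 = 10 × 0.18724742 × 0.18309841 = 0.342847 (base)
P(M+6) = C(5,3) × 0.57210^2 × 0.42790^3 = 10 × 0.32729841 × 0.07834781 = 0.256431
Relative intensity = 0.256431 / 0.342847 × 100 = 74.79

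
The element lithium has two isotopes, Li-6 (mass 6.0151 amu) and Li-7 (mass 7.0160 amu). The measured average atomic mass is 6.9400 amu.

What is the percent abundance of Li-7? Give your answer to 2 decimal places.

92.41%

Let x be the fractional abundance of Li-6; then Li-7 has abundance 1 − x.
6.0151·x + 7.0160·(1 − x) = 6.9400
(6.0151 − 7.0160)·x = 6.9400 − 7.0160
x = -0.0760 / -1.0009 = 0.07593 → 7.59% Li-6, 92.41% Li-7.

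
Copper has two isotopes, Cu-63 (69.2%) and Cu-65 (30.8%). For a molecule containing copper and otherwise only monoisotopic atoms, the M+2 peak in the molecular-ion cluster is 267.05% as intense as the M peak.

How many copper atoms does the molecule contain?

The M+2/M ratio from n Cu atoms is n · q/p = n · 0.308/0.692.
n = 2.6705 × 0.692/0.308 = 6.00 ≈ 6

6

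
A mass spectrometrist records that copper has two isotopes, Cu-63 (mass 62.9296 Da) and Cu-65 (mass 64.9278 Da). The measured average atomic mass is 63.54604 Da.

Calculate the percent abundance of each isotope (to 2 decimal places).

Let x be the fractional abundance of Cu-63; then Cu-65 has abundance 1 − x.
62.9296·x + 64.9278·(1 − x) = 63.54604
(62.9296 − 64.9278)·x = 63.54604 − 64.9278
x = -1.38176 / -1.9982 = 0.69150 → 69.15% Cu-63, 30.85% Cu-65.

Cu-63: 69.15%, Cu-65: 30.85%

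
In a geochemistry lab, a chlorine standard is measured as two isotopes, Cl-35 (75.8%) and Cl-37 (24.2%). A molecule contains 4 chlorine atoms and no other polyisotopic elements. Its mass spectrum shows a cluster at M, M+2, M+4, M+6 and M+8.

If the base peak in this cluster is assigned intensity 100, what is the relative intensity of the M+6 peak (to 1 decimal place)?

10.2

Term probabilities: M 0.3301, M+2 0.4216, M+4 0.2019, M+6 0.0430, M+8 0.0034. Base peak = M+2.
P(M+2) = C(4,1) × 0.758^3 × 0.242^1 = 4 × 0.43551951 × 0.2420 = 0.421583 (base)
P(M+6) = C(4,3) × 0.758^1 × 0.242^3 = 4 × 0.7580 × 0.01417249 = 0.042971
Relative intensity = 0.042971 / 0.421583 × 100 = 10.2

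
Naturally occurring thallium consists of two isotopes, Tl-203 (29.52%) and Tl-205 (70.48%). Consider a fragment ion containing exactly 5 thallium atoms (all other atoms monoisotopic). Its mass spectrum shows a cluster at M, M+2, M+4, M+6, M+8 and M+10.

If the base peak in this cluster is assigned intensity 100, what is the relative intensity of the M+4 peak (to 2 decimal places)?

(0.2952 + 0.7048)^5 gives M 0.0022, M+2 0.0268, M+4 0.1278, M+6 0.3051, M+8 0.3642, M+10 0.1739; the largest is M+8.
P(M+8) = C(5,4) × 0.2952^1 × 0.7048^4 = 5 × 0.2952 × 0.24675365 = 0.364208 (base)
P(M+4) = C(5,2) × 0.2952^3 × 0.7048^2 = 10 × 0.02572463 × 0.49674304 = 0.127785
Relative intensity = 0.127785 / 0.364208 × 100 = 35.09

35.09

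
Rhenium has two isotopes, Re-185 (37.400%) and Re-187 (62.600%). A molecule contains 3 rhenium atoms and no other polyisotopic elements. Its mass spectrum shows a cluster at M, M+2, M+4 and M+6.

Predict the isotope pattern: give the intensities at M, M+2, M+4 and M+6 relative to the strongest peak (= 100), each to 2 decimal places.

Each Re atom is independently Re-185 (p = 0.37400) or Re-187 (q = 0.62600); the cluster is the binomial expansion (p + q)^3.
P(M) = 0.37400^3 = 0.052314
P(M+2) = 3 × 0.37400^2 × 0.62600^1 = 0.262687
P(M+4) = 3 × 0.37400^1 × 0.62600^2 = 0.439685
P(M+6) = 0.62600^3 = 0.245314
The M+4 peak is largest (0.439685); scaling to 100 gives 11.90 : 59.74 : 100.00 : 55.79.

11.90 : 59.74 : 100.00 : 55.79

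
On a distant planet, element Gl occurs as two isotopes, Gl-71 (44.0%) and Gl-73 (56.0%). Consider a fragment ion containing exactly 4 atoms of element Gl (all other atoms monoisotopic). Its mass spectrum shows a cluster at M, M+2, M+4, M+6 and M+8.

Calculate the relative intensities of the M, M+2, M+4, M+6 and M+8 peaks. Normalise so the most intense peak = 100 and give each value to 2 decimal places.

Each Gl atom is independently Gl-71 (p = 0.440) or Gl-73 (q = 0.560); the cluster is the binomial expansion (p + q)^4.
P(M) = 0.440^4 = 0.037481
P(M+2) = 4 × 0.440^3 × 0.560^1 = 0.190812
P(M+4) = 6 × 0.440^2 × 0.560^2 = 0.364278
P(M+6) = 4 × 0.440^1 × 0.560^3 = 0.309084
P(M+8) = 0.560^4 = 0.098345
The M+4 peak is largest (0.364278); scaling to 100 gives 10.29 : 52.38 : 100.00 : 84.85 : 27.00.

10.29 : 52.38 : 100.00 : 84.85 : 27.00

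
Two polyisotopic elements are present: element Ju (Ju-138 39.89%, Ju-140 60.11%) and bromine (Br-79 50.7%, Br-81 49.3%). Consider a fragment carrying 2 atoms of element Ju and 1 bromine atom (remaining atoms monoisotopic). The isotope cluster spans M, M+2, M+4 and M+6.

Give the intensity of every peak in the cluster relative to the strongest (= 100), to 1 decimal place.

Element Ju pattern (n=2): 0.15912121 : 0.47955758 : 0.36132121
Bromine pattern (n=1): 0.5070 : 0.4930
Convolve the two distributions (both contribute in 2-u steps):
  M: 0.15912121×0.5070 = 0.080674
  M+2: 0.15912121×0.4930 + 0.47955758×0.5070 = 0.321582
  M+4: 0.47955758×0.4930 + 0.36132121×0.5070 = 0.419612
  M+6: 0.36132121×0.4930 = 0.178131
Scale to base peak (0.419612) = 100: 19.2 : 76.6 : 100.0 : 42.5

19.2 : 76.6 : 100.0 : 42.5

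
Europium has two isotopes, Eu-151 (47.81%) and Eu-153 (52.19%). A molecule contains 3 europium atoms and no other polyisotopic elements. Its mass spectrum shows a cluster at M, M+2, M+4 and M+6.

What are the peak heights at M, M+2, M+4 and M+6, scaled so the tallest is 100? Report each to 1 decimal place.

28.0 : 91.6 : 100.0 : 36.4

Each Eu atom is independently Eu-151 (p = 0.4781) or Eu-153 (q = 0.5219); the cluster is the binomial expansion (p + q)^3.
P(M) = 0.4781^3 = 0.109284
P(M+2) = 3 × 0.4781^2 × 0.5219^1 = 0.357887
P(M+4) = 3 × 0.4781^1 × 0.5219^2 = 0.390674
P(M+6) = 0.5219^3 = 0.142155
The M+4 peak is largest (0.390674); scaling to 100 gives 28.0 : 91.6 : 100.0 : 36.4.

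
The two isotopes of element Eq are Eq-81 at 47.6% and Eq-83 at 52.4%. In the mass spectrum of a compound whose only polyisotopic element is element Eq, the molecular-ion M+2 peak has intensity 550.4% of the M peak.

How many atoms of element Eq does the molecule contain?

The M+2/M ratio from n Eq atoms is n · q/p = n · 0.524/0.476.
n = 5.504 × 0.476/0.524 = 5.00 ≈ 5

5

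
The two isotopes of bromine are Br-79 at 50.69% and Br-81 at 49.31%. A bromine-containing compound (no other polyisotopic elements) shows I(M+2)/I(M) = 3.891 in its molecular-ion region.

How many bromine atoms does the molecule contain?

For n independent Br atoms, I(M+2)/I(M) = n · (abundance Br-81) / (abundance Br-79) = n · 0.4931/0.5069.
n = 3.891 × 0.5069/0.4931 = 4.00 ≈ 4

4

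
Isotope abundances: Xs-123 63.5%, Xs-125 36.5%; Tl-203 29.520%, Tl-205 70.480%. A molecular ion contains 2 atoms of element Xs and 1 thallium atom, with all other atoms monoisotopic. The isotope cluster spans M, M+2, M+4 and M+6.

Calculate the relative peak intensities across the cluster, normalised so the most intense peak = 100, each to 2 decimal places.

Element Xs pattern (n=2): 0.403225 : 0.46355 : 0.133225
Thallium pattern (n=1): 0.2952 : 0.7048
Convolve the two distributions (both contribute in 2-u steps):
  M: 0.403225×0.2952 = 0.119032
  M+2: 0.403225×0.7048 + 0.46355×0.2952 = 0.421033
  M+4: 0.46355×0.7048 + 0.133225×0.2952 = 0.366038
  M+6: 0.133225×0.7048 = 0.093897
Scale to base peak (0.421033) = 100: 28.27 : 100.00 : 86.94 : 22.30

28.27 : 100.00 : 86.94 : 22.30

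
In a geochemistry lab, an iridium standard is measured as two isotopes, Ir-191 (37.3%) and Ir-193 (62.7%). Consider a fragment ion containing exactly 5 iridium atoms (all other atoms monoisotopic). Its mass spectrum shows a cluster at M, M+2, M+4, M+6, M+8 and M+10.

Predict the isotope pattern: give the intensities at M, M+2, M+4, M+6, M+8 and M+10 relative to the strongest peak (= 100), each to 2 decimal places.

Expanding (0.373 + 0.627)^5:
P(M) = 0.373^5 = 0.007220
P(M+2) = 5 × 0.373^4 × 0.627^1 = 0.060684
P(M+4) = 10 × 0.373^3 × 0.627^2 = 0.204015
P(M+6) = 10 × 0.373^2 × 0.627^3 = 0.342942
P(M+8) = 5 × 0.373^1 × 0.627^4 = 0.288237
P(M+10) = 0.627^5 = 0.096903
The M+6 peak is largest (0.342942); scaling to 100 gives 2.11 : 17.70 : 59.49 : 100.00 : 84.05 : 28.26.

2.11 : 17.70 : 59.49 : 100.00 : 84.05 : 28.26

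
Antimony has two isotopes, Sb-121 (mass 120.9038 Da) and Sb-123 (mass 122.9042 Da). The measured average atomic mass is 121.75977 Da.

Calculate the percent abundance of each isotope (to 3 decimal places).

Sb-121: 57.210%, Sb-123: 42.790%

Let x be the fractional abundance of Sb-121; then Sb-123 has abundance 1 − x.
120.9038·x + 122.9042·(1 − x) = 121.75977
(120.9038 − 122.9042)·x = 121.75977 − 122.9042
x = -1.14443 / -2.0004 = 0.57210 → 57.210% Sb-121, 42.790% Sb-123.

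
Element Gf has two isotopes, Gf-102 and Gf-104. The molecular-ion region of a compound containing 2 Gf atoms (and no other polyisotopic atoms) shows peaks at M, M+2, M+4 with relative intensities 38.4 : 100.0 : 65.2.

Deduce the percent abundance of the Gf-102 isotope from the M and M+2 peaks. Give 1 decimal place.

If p is the fraction of Gf that is Gf-102, then I(M+2)/I(M) = [C(2,1)·p^1·(1−p)] / p^2 = 2·(1−p)/p = 100.0/38.4 = 2.6042
(1−p)/p = 2.6042/2 = 1.3021  ⇒  p = 1/(1 + 1.3021) = 0.4344
Gf-102: 43.4%, Gf-104: 56.6%.

43.4%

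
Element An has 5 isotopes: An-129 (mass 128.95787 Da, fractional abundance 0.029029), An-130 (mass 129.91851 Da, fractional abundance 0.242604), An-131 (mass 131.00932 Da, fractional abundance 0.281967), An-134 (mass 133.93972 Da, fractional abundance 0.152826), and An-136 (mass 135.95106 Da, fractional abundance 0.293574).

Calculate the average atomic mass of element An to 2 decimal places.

132.58 Da

Ar = Σ fᵢ·mᵢ = 0.029029 × 128.95787 + 0.242604 × 129.91851 + 0.281967 × 131.00932 + 0.152826 × 133.93972 + 0.293574 × 135.95106
= 3.743518 + 31.518750 + 36.940305 + 20.469472 + 39.911696 = 132.583741 Da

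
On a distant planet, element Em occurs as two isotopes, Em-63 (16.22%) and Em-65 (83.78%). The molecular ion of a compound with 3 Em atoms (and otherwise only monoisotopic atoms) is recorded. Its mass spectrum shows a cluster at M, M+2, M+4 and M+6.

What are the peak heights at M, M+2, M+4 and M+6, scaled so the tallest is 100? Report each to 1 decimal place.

The 3 Em atoms are independent, so intensities follow the terms of (0.1622 + 0.8378)^3.
P(M) = 0.1622^3 = 0.004267
P(M+2) = 3 × 0.1622^2 × 0.8378^1 = 0.066125
P(M+4) = 3 × 0.1622^1 × 0.8378^2 = 0.341549
P(M+6) = 0.8378^3 = 0.588059
The M+6 peak is largest (0.588059); scaling to 100 gives 0.7 : 11.2 : 58.1 : 100.0.

0.7 : 11.2 : 58.1 : 100.0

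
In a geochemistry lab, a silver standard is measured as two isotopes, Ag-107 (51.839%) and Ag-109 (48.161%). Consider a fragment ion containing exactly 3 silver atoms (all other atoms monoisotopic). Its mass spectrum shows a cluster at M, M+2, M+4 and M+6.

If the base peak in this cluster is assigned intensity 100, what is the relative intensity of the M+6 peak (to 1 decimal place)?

28.8

Term probabilities: M 0.1393, M+2 0.3883, M+4 0.3607, M+6 0.1117. Base peak = M+2.
P(M+2) = C(3,1) × 0.51839^2 × 0.48161^1 = 3 × 0.26872819 × 0.48161 = 0.388267 (base)
P(M+6) = C(3,3) × 0.51839^0 × 0.48161^3 = 1 × 1.0000 × 0.11170857 = 0.111709
Relative intensity = 0.111709 / 0.388267 × 100 = 28.8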